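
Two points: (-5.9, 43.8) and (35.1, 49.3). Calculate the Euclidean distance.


dx = 35.1 + 5.9 = 41.0
dy = 49.3 - 43.8 = 5.5
d = sqrt(1681.0 + 30.25) = sqrt(1711.25) = 41.3673

41.3673


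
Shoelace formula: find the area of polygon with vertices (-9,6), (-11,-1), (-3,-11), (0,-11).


sum(xi*y_{i+1}) = -9*(-1) - 11*(-11) - 3*(-11) + 0*6 = 163
sum(yi*x_{i+1}) = 6*(-11) - 1*(-3) - 11*0 - 11*(-9) = 36
Area = |163 - 36|/2 = 127/2 = 63.5000

63.5000 sq units


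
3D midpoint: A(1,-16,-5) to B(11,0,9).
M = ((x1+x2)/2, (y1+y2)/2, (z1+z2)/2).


Mx = (1+11)/2 = 6.0000
My = (-16+0)/2 = -8.0000
Mz = (-5+9)/2 = 2.0000

M = (6.0000, -8.0000, 2.0000)


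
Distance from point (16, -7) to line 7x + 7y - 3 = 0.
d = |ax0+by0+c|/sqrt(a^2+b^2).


|7*16 + 7*(-7) - 3| = |60| = 60
sqrt(49 + 49) = sqrt(98) = 9.8995
d = 60/sqrt(98) = 6.0609

6.0609


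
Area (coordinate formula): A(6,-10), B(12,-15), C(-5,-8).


6*(-15+ 8) = -42
12*(-8+ 10) = 24
-5*(-10+ 15) = -25
sum = -43
Area = |-43|/2 = 21.5000

21.5000 sq units


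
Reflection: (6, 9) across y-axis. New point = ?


Reflection rule for y-axis: (-x, y)
(6, 9) -> (-6, 9)

(-6, 9)


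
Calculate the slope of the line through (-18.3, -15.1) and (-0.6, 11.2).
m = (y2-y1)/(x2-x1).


dy = 11.2 + 15.1 = 26.3
dx = -0.6 + 18.3 = 17.7
m = 26.3/17.7 = 1.4859

m = 1.4859


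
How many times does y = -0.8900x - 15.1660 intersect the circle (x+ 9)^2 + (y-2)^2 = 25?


Substitute y = -0.8900x - 15.1660: (x+ 9)^2 + (-0.8900x- 15.1660-2)^2 = 25
Expand to Ax^2 + Bx + C = 0, where b-k = -17.166
A = 1+m^2 = 1.7921
B = 2(m(b-k) - h) = 2(-0.8900*(-17.166) + 9) = 48.55548
C = h^2 + (b-k)^2 - r^2 = 81 + 294.671556 - 25 = 350.671556
disc = B^2-4AC = 2357.6346 - 2513.7540 = -156.1194
disc < 0

0 intersection points


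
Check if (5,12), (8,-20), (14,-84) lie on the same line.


5*(-20+ 84) + 8*(-84-12) + 14*(12+ 20)
= 320 - 768 + 448 = 0

Yes, collinear (determinant = 0)


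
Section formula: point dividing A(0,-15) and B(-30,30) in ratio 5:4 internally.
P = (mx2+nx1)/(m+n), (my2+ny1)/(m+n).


Px = (5*(-30) + 4*0)/9 = -150/9 = -16.6667
Py = (5*30 + 4*(-15))/9 = 90/9 = 10.0000

P = (-16.6667, 10.0000)


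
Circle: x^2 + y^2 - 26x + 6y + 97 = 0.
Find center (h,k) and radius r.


h = -D/2 = 26/2 = 13
k = -E/2 = -6/2 = -3
r^2 = h^2 + k^2 - F = 169 + 9 - 97 = 81
r = 9

Center (13, -3), radius = 9


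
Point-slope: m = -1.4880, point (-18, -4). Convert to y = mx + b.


y + 4 = -1.4880(x + 18)
y = -1.4880x - 4 + 1.4880*(-18)
y = -1.4880x - 30.7840

y = -1.4880x - 30.7840


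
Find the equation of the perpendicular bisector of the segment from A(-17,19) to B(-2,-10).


Midpoint = (-9.5, 4.5)
Slope of AB = dy/dx = -29/15 = -1.9333
Perp slope = -dx/dy = 15/29 = 0.5172
b = My - (perp slope)*Mx = 4.5 + (15*(-9.5))/(-29) = 4.5 + 4.9138 = 9.4138

y = 0.5172x + 9.4138


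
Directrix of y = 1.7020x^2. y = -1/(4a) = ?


a = 1.7020
1/(4a) = 0.1469
directrix: y = -0.1469 = -0.1469

y = -0.1469


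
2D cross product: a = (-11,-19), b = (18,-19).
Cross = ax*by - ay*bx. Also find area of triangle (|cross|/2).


cross = -11*(-19) + 19*18 = 209 + 342 = 551
Triangle area = |551|/2 = 551/2 = 275.5000

cross = 551, triangle area = 275.5000


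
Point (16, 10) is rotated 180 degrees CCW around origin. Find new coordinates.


cos(180) = -1, sin(180) = 0
x' = 16*(-1) - 10*0 = -16
y' = 16*0 + 10*(-1) = -10

(-16, -10)


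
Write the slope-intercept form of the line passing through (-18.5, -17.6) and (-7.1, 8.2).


m = (25.8)/(11.4) = 2.2632
b = y1 - m*x1 = -17.6 - (25.8*(-18.5))/(11.4) = -17.6 + 41.8684 = 24.2684

y = 2.2632x + 24.2684


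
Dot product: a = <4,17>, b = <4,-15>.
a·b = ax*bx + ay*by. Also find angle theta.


a·b = 4*4 + 17*(-15) = 16 - 255 = -239
|a| = sqrt(16+289) = 17.4642
|b| = sqrt(16+225) = 15.5242
cos(theta) = -239/(sqrt(305)*sqrt(241)) = -239/sqrt(73505) = -0.881535
theta = arccos(-239/sqrt(73505)) = 151.8281 degrees

a·b = -239, theta = 151.8281 deg


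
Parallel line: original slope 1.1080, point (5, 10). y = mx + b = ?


Parallel lines have equal slopes.
m2 = 1.1080
b2 = 10 - 1.1080*5 = 4.4600

y = 1.1080x + 4.4600


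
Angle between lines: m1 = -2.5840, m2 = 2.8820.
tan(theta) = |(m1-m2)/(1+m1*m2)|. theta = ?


m1-m2 = -5.466
1+m1*m2 = -6.447088
tan(theta) = |-5.466/(-6.447088)| = 0.847825
theta = arctan(|-5.466/(-6.447088)|) = 40.2921 degrees (acute angle)

40.2921 degrees


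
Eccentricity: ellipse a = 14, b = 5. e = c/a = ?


c = sqrt(196-25) = sqrt(171) = 13.0767
e = c/a = sqrt(171)/14 = 0.9340

e = 0.9340


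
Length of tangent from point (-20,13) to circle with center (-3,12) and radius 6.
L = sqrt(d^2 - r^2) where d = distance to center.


d = sqrt((-20+ 3)^2 + (13-12)^2) = sqrt(289+1) = 17.0294
L = sqrt(290.0000 - 36) = sqrt(254.0000) = 15.9374

15.9374


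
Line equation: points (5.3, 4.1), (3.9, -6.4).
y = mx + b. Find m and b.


m = (-10.5)/(-1.4) = 7.5000
b = y1 - m*x1 = 4.1 - (-10.5*5.3)/(-1.4) = 4.1 - 39.7500 = -35.6500

y = 7.5000x - 35.6500


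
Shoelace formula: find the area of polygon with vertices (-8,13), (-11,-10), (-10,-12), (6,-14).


sum(xi*y_{i+1}) = -8*(-10) - 11*(-12) - 10*(-14) + 6*13 = 430
sum(yi*x_{i+1}) = 13*(-11) - 10*(-10) - 12*6 - 14*(-8) = -3
Area = |430 + 3|/2 = 433/2 = 216.5000

216.5000 sq units


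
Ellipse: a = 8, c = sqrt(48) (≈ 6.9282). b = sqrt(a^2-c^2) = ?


b^2 = 8^2 - (sqrt(48))^2 = 64 - 48 = 16
b = sqrt(16) = 4

b = 4


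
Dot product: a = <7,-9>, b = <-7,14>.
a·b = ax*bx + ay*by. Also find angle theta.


a·b = 7*(-7) - 9*14 = -49 - 126 = -175
|a| = sqrt(49+81) = 11.4018
|b| = sqrt(49+196) = 15.6525
cos(theta) = -175/(sqrt(130)*sqrt(245)) = -175/sqrt(31850) = -0.980581
theta = arccos(-175/sqrt(31850)) = 168.6901 degrees

a·b = -175, theta = 168.6901 deg


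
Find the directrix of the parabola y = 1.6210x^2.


a = 1.6210
1/(4a) = 0.1542
directrix: y = -0.1542 = -0.1542

y = -0.1542


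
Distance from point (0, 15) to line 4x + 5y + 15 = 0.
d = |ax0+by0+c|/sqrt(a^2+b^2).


|4*0 + 5*15 + 15| = |90| = 90
sqrt(16 + 25) = sqrt(41) = 6.4031
d = 90/sqrt(41) = 14.0556

14.0556


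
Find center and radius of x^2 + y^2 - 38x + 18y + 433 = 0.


h = -D/2 = 38/2 = 19
k = -E/2 = -18/2 = -9
r^2 = h^2 + k^2 - F = 361 + 81 - 433 = 9
r = 3

Center (19, -9), radius = 3


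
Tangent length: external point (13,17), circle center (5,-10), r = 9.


d = sqrt((13-5)^2 + (17+ 10)^2) = sqrt(64+729) = 28.1603
L = sqrt(793.0000 - 81) = sqrt(712.0000) = 26.6833

26.6833


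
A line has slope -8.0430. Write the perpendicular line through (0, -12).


Perpendicular slope = -1/m1 = -1/(-8.0430) = 0.1243
b2 = y0 - m2*x0 = -12 + 0/(-8.0430) = -12 + 0 = -12.0000

y = 0.1243x - 12.0000


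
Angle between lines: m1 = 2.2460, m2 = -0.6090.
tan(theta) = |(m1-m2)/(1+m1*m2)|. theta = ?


m1-m2 = 2.855
1+m1*m2 = -0.367814
tan(theta) = |2.855/(-0.367814)| = 7.762075
theta = arctan(|2.855/(-0.367814)|) = 82.6589 degrees (acute angle)

82.6589 degrees


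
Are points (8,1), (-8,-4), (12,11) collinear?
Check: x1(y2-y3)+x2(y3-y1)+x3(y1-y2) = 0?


8*(-4-11) - 8*(11-1) + 12*(1+ 4)
= -120 - 80 + 60 = -140

No, not collinear (determinant = -140)


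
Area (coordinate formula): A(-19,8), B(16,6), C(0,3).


-19*(6-3) = -57
16*(3-8) = -80
0*(8-6) = 0
sum = -137
Area = |-137|/2 = 68.5000

68.5000 sq units


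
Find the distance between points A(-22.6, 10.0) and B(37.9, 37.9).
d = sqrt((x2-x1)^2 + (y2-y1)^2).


dx = 37.9 + 22.6 = 60.5
dy = 37.9 - 10.0 = 27.9
d = sqrt(3660.25 + 778.41) = sqrt(4438.66) = 66.6233

66.6233


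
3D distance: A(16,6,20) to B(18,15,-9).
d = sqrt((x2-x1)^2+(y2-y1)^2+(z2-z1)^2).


dx=2, dy=9, dz=-29
d = sqrt(4+81+841) = sqrt(926) = 30.4302

30.4302


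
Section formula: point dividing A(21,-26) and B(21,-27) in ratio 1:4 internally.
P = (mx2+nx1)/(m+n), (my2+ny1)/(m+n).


Px = (1*21 + 4*21)/5 = 105/5 = 21.0000
Py = (1*(-27) + 4*(-26))/5 = -131/5 = -26.2000

P = (21.0000, -26.2000)


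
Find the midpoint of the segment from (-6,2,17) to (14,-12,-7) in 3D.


Mx = (-6+14)/2 = 4.0000
My = (2- 12)/2 = -5.0000
Mz = (17- 7)/2 = 5.0000

M = (4.0000, -5.0000, 5.0000)


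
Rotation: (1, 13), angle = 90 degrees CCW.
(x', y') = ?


cos(90) = 0, sin(90) = 1
x' = 1*0 - 13*1 = -13
y' = 1*1 + 13*0 = 1

(-13, 1)


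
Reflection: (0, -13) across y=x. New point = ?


Reflection rule for y=x: (y, x)
(0, -13) -> (-13, 0)

(-13, 0)


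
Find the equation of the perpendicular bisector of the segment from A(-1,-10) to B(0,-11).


Midpoint = (-0.5, -10.5)
Slope of AB = dy/dx = -1/1 = -1.0000
Perp slope = -dx/dy = 1/1 = 1.0000
b = My - (perp slope)*Mx = -10.5 + (1*(-0.5))/(-1) = -10.5 + 0.5000 = -10.0000

y = 1.0000x - 10.0000


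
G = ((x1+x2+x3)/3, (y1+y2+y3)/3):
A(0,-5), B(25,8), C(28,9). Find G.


Gx = (0+25+28)/3 = 53/3 = 17.6667
Gy = (-5+8+9)/3 = 12/3 = 4.0000

G = (17.6667, 4.0000)


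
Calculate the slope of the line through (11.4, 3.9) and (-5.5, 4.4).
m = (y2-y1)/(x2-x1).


dy = 4.4 - 3.9 = 0.5
dx = -5.5 - 11.4 = -16.9
m = 0.5/(-16.9) = -0.0296

m = -0.0296


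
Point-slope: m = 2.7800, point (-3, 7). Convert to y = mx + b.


y - 7 = 2.7800(x + 3)
y = 2.7800x + 7 - 2.7800*(-3)
y = 2.7800x + 15.3400

y = 2.7800x + 15.3400


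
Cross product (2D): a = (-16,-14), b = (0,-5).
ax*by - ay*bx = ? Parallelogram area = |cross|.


cross = -16*(-5) + 14*0 = 80 - 0 = 80
Parallelogram area = |80| = 80

cross = 80, parallelogram area = 80


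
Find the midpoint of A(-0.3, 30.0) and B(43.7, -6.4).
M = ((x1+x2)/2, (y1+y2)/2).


Mx = (-0.3 + 43.7)/2 = 43.4/2 = 21.7000
My = (30.0 - 6.4)/2 = 23.6/2 = 11.8000

(21.7000, 11.8000)


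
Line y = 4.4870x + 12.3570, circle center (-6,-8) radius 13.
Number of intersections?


Substitute y = 4.4870x + 12.3570: (x+ 6)^2 + (4.4870x+12.3570+ 8)^2 = 169
Expand to Ax^2 + Bx + C = 0, where b-k = 20.357
A = 1+m^2 = 21.133169
B = 2(m(b-k) - h) = 2(4.4870*20.357 + 6) = 194.683718
C = h^2 + (b-k)^2 - r^2 = 36 + 414.407449 - 169 = 281.407449
disc = B^2-4AC = 37901.7501 - 23788.1247 = 14113.6254
disc > 0

2 intersection points


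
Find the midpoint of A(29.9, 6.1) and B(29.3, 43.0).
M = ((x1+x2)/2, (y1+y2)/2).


Mx = (29.9 + 29.3)/2 = 59.2/2 = 29.6000
My = (6.1 + 43.0)/2 = 49.1/2 = 24.5500

(29.6000, 24.5500)


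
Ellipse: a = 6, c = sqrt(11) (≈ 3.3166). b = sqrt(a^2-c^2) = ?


b^2 = 6^2 - (sqrt(11))^2 = 36 - 11 = 25
b = sqrt(25) = 5

b = 5


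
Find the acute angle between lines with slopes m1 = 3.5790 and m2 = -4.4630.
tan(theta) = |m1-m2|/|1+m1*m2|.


m1-m2 = 8.042
1+m1*m2 = -14.973077
tan(theta) = |8.042/(-14.973077)| = 0.537097
theta = arctan(|8.042/(-14.973077)|) = 28.2401 degrees (acute angle)

28.2401 degrees


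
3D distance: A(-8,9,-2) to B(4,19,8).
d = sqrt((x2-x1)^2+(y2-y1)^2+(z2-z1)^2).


dx=12, dy=10, dz=10
d = sqrt(144+100+100) = sqrt(344) = 18.5472

18.5472


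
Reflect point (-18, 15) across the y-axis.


Reflection rule for y-axis: (-x, y)
(-18, 15) -> (18, 15)

(18, 15)


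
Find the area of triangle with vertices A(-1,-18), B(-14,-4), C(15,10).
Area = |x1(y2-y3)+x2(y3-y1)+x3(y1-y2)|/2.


-1*(-4-10) = 14
-14*(10+ 18) = -392
15*(-18+ 4) = -210
sum = -588
Area = |-588|/2 = 294.0000

294.0000 sq units


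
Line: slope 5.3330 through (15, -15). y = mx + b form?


y + 15 = 5.3330(x - 15)
y = 5.3330x - 15 - 5.3330*15
y = 5.3330x - 94.9950

y = 5.3330x - 94.9950


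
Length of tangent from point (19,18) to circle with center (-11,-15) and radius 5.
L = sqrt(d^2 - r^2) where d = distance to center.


d = sqrt((19+ 11)^2 + (18+ 15)^2) = sqrt(900+1089) = 44.5982
L = sqrt(1989.0000 - 25) = sqrt(1964.0000) = 44.3170

44.3170


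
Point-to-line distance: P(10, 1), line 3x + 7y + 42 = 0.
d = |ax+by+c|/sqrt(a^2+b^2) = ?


|3*10 + 7*1 + 42| = |79| = 79
sqrt(9 + 49) = sqrt(58) = 7.6158
d = 79/sqrt(58) = 10.3732

10.3732


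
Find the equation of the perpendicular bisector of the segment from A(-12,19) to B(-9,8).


Midpoint = (-10.5, 13.5)
Slope of AB = dy/dx = -11/3 = -3.6667
Perp slope = -dx/dy = 3/11 = 0.2727
b = My - (perp slope)*Mx = 13.5 + (3*(-10.5))/(-11) = 13.5 + 2.8636 = 16.3636

y = 0.2727x + 16.3636


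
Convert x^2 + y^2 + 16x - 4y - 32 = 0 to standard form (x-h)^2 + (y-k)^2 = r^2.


h = -D/2 = -16/2 = -8
k = -E/2 = 4/2 = 2
r^2 = h^2 + k^2 - F = 64 + 4 + 32 = 100
r = 10

Center (-8, 2), radius = 10


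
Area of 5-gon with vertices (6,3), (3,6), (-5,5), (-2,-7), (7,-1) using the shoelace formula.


sum(xi*y_{i+1}) = 6*6 + 3*5 - 5*(-7) - 2*(-1) + 7*3 = 109
sum(yi*x_{i+1}) = 3*3 + 6*(-5) + 5*(-2) - 7*7 - 1*6 = -86
Area = |109 + 86|/2 = 195/2 = 97.5000

97.5000 sq units


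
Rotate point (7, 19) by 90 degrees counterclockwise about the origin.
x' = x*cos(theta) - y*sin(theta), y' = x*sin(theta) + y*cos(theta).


cos(90) = 0, sin(90) = 1
x' = 7*0 - 19*1 = -19
y' = 7*1 + 19*0 = 7

(-19, 7)


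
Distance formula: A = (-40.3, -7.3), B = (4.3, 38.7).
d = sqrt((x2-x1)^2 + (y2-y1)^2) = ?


dx = 4.3 + 40.3 = 44.6
dy = 38.7 + 7.3 = 46.0
d = sqrt(1989.16 + 2116.0) = sqrt(4105.16) = 64.0715

64.0715


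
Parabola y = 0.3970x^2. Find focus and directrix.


a = 0.3970
1/(4a) = 0.6297
Focus = (0, 0.6297)
Directrix: y = -0.6297

Focus = (0, 0.6297), Directrix: y = -0.6297


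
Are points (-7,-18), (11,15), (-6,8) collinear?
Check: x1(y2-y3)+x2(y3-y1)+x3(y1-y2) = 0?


-7*(15-8) + 11*(8+ 18) - 6*(-18-15)
= -49 + 286 + 198 = 435

No, not collinear (determinant = 435)


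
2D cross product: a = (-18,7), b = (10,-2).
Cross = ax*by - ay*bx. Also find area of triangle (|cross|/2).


cross = -18*(-2) - 7*10 = 36 - 70 = -34
Triangle area = |-34|/2 = 34/2 = 17.0000

cross = -34, triangle area = 17.0000


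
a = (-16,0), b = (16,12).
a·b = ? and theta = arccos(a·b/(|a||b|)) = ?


a·b = -16*16 + 0*12 = -256 + 0 = -256
|a| = sqrt(256+0) = 16.0000
|b| = sqrt(256+144) = 20.0000
cos(theta) = -256/(sqrt(256)*sqrt(400)) = -256/sqrt(102400) = -0.800000
theta = arccos(-256/sqrt(102400)) = 143.1301 degrees

a·b = -256, theta = 143.1301 deg


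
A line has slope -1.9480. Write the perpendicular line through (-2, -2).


Perpendicular slope = -1/m1 = -1/(-1.9480) = 0.5133
b2 = y0 - m2*x0 = -2 - 2/(-1.9480) = -2 + 1.0267 = -0.9733

y = 0.5133x - 0.9733


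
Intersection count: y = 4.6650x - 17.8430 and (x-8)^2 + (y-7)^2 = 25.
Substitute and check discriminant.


Substitute y = 4.6650x - 17.8430: (x-8)^2 + (4.6650x- 17.8430-7)^2 = 25
Expand to Ax^2 + Bx + C = 0, where b-k = -24.843
A = 1+m^2 = 22.762225
B = 2(m(b-k) - h) = 2(4.6650*(-24.843) - 8) = -247.78519
C = h^2 + (b-k)^2 - r^2 = 64 + 617.174649 - 25 = 656.174649
disc = B^2-4AC = 61397.5004 - 59743.9800 = 1653.5204
disc > 0

2 intersection points


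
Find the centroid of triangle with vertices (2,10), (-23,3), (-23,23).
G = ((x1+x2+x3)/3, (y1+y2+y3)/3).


Gx = (2- 23- 23)/3 = -44/3 = -14.6667
Gy = (10+3+23)/3 = 36/3 = 12.0000

G = (-14.6667, 12.0000)


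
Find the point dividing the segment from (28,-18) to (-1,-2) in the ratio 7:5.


Px = (7*(-1) + 5*28)/12 = 133/12 = 11.0833
Py = (7*(-2) + 5*(-18))/12 = -104/12 = -8.6667

P = (11.0833, -8.6667)


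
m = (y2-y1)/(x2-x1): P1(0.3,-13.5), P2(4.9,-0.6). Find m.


dy = -0.6 + 13.5 = 12.9
dx = 4.9 - 0.3 = 4.6
m = 12.9/4.6 = 2.8043

m = 2.8043


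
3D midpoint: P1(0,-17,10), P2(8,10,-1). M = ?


Mx = (0+8)/2 = 4.0000
My = (-17+10)/2 = -3.5000
Mz = (10- 1)/2 = 4.5000

M = (4.0000, -3.5000, 4.5000)


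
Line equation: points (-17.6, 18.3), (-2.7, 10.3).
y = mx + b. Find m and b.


m = (-8.0)/(14.9) = -0.5369
b = y1 - m*x1 = 18.3 - (-8.0*(-17.6))/(14.9) = 18.3 - 9.4497 = 8.8503

y = -0.5369x + 8.8503


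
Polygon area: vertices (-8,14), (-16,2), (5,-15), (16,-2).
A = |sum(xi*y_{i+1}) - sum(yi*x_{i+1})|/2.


sum(xi*y_{i+1}) = -8*2 - 16*(-15) + 5*(-2) + 16*14 = 438
sum(yi*x_{i+1}) = 14*(-16) + 2*5 - 15*16 - 2*(-8) = -438
Area = |438 + 438|/2 = 876/2 = 438.0000

438.0000 sq units


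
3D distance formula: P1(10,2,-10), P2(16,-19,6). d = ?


dx=6, dy=-21, dz=16
d = sqrt(36+441+256) = sqrt(733) = 27.0740

27.0740


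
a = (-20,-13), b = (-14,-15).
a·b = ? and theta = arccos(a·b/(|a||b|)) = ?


a·b = -20*(-14) - 13*(-15) = 280 + 195 = 475
|a| = sqrt(400+169) = 23.8537
|b| = sqrt(196+225) = 20.5183
cos(theta) = 475/(sqrt(569)*sqrt(421)) = 475/sqrt(239549) = 0.970502
theta = arccos(475/sqrt(239549)) = 13.9511 degrees

a·b = 475, theta = 13.9511 deg


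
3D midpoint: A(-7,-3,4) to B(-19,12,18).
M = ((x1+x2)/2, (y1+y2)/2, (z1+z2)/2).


Mx = (-7- 19)/2 = -13.0000
My = (-3+12)/2 = 4.5000
Mz = (4+18)/2 = 11.0000

M = (-13.0000, 4.5000, 11.0000)


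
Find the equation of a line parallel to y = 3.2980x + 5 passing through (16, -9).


Parallel lines have equal slopes.
m2 = 3.2980
b2 = -9 - 3.2980*16 = -61.7680

y = 3.2980x - 61.7680


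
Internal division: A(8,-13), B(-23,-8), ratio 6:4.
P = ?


Px = (6*(-23) + 4*8)/10 = -106/10 = -10.6000
Py = (6*(-8) + 4*(-13))/10 = -100/10 = -10.0000

P = (-10.6000, -10.0000)


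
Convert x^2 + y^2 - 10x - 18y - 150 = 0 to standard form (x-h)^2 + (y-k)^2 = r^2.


h = -D/2 = 10/2 = 5
k = -E/2 = 18/2 = 9
r^2 = h^2 + k^2 - F = 25 + 81 + 150 = 256
r = 16

Center (5, 9), radius = 16


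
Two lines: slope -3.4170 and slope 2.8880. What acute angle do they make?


m1-m2 = -6.305
1+m1*m2 = -8.868296
tan(theta) = |-6.305/(-8.868296)| = 0.710960
theta = arctan(|-6.305/(-8.868296)|) = 35.4113 degrees (acute angle)

35.4113 degrees


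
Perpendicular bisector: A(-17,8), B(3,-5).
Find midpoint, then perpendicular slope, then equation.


Midpoint = (-7, 1.5)
Slope of AB = dy/dx = -13/20 = -0.6500
Perp slope = -dx/dy = 20/13 = 1.5385
b = My - (perp slope)*Mx = 1.5 + (20*(-7))/(-13) = 1.5 + 10.7692 = 12.2692

y = 1.5385x + 12.2692


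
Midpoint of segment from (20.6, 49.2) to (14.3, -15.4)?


Mx = (20.6 + 14.3)/2 = 34.9/2 = 17.4500
My = (49.2 - 15.4)/2 = 33.8/2 = 16.9000

(17.4500, 16.9000)


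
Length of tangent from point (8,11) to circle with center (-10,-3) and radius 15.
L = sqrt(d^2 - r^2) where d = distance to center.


d = sqrt((8+ 10)^2 + (11+ 3)^2) = sqrt(324+196) = 22.8035
L = sqrt(520.0000 - 225) = sqrt(295.0000) = 17.1756

17.1756


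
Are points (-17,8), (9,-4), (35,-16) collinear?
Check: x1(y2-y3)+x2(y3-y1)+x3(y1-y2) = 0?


-17*(-4+ 16) + 9*(-16-8) + 35*(8+ 4)
= -204 - 216 + 420 = 0

Yes, collinear (determinant = 0)


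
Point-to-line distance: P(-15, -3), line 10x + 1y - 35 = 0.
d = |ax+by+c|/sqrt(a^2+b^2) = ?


|10*(-15) + 1*(-3) - 35| = |-188| = 188
sqrt(100 + 1) = sqrt(101) = 10.0499
d = 188/sqrt(101) = 18.7067

18.7067


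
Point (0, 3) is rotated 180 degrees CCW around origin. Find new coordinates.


cos(180) = -1, sin(180) = 0
x' = 0*(-1) - 3*0 = 0
y' = 0*0 + 3*(-1) = -3

(0, -3)


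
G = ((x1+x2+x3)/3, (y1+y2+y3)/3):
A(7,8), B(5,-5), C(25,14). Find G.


Gx = (7+5+25)/3 = 37/3 = 12.3333
Gy = (8- 5+14)/3 = 17/3 = 5.6667

G = (12.3333, 5.6667)


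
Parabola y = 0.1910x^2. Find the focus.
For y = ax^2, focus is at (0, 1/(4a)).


a = 0.1910
4a = 0.7640
focus = (0, 1/0.7640) = (0, 1.3089)

Focus = (0, 1.3089)


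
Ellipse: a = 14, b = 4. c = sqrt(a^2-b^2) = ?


c^2 = 14^2 - 4^2 = 196 - 16 = 180
c = sqrt(180) = 13.4164

c = 13.4164


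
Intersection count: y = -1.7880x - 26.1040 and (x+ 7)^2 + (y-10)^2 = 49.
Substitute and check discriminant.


Substitute y = -1.7880x - 26.1040: (x+ 7)^2 + (-1.7880x- 26.1040-10)^2 = 49
Expand to Ax^2 + Bx + C = 0, where b-k = -36.104
A = 1+m^2 = 4.196944
B = 2(m(b-k) - h) = 2(-1.7880*(-36.104) + 7) = 143.107904
C = h^2 + (b-k)^2 - r^2 = 49 + 1303.498816 - 49 = 1303.498816
disc = B^2-4AC = 20479.8722 - 21882.8461 = -1402.9739
disc < 0

0 intersection points


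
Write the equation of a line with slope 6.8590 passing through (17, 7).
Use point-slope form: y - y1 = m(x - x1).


y - 7 = 6.8590(x - 17)
y = 6.8590x + 7 - 6.8590*17
y = 6.8590x - 109.6030

y = 6.8590x - 109.6030


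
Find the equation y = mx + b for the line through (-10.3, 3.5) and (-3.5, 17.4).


m = (13.9)/(6.8) = 2.0441
b = y1 - m*x1 = 3.5 - (13.9*(-10.3))/(6.8) = 3.5 + 21.0544 = 24.5544

y = 2.0441x + 24.5544


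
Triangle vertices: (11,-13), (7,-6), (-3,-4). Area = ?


11*(-6+ 4) = -22
7*(-4+ 13) = 63
-3*(-13+ 6) = 21
sum = 62
Area = |62|/2 = 31.0000

31.0000 sq units


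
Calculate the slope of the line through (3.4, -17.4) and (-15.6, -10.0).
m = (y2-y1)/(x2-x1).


dy = -10.0 + 17.4 = 7.4
dx = -15.6 - 3.4 = -19.0
m = 7.4/(-19.0) = -0.3895

m = -0.3895


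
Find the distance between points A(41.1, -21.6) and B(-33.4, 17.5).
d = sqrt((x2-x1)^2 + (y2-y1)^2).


dx = -33.4 - 41.1 = -74.5
dy = 17.5 + 21.6 = 39.1
d = sqrt(5550.25 + 1528.81) = sqrt(7079.06) = 84.1371

84.1371


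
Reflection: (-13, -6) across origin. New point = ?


Reflection rule for origin: (-x, -y)
(-13, -6) -> (13, 6)

(13, 6)


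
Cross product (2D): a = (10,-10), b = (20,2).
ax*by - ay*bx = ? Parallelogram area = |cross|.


cross = 10*2 + 10*20 = 20 + 200 = 220
Parallelogram area = |220| = 220

cross = 220, parallelogram area = 220


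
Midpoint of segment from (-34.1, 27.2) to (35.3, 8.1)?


Mx = (-34.1 + 35.3)/2 = 1.2/2 = 0.6000
My = (27.2 + 8.1)/2 = 35.3/2 = 17.6500

(0.6000, 17.6500)


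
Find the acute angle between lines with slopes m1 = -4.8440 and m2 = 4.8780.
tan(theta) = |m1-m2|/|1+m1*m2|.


m1-m2 = -9.722
1+m1*m2 = -22.629032
tan(theta) = |-9.722/(-22.629032)| = 0.429625
theta = arctan(|-9.722/(-22.629032)|) = 23.2496 degrees (acute angle)

23.2496 degrees


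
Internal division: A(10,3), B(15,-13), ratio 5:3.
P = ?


Px = (5*15 + 3*10)/8 = 105/8 = 13.1250
Py = (5*(-13) + 3*3)/8 = -56/8 = -7.0000

P = (13.1250, -7.0000)


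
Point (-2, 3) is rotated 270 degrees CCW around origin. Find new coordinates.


cos(270) = 0, sin(270) = -1
x' = -2*0 - 3*(-1) = 3
y' = -2*(-1) + 3*0 = 2

(3, 2)


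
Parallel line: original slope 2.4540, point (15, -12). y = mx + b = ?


Parallel lines have equal slopes.
m2 = 2.4540
b2 = -12 - 2.4540*15 = -48.8100

y = 2.4540x - 48.8100


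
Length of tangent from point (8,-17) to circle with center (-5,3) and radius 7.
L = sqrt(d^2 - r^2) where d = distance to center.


d = sqrt((8+ 5)^2 + (-17-3)^2) = sqrt(169+400) = 23.8537
L = sqrt(569.0000 - 49) = sqrt(520.0000) = 22.8035

22.8035


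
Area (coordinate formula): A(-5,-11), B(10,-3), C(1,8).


-5*(-3-8) = 55
10*(8+ 11) = 190
1*(-11+ 3) = -8
sum = 237
Area = |237|/2 = 118.5000

118.5000 sq units


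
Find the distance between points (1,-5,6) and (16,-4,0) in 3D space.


dx=15, dy=1, dz=-6
d = sqrt(225+1+36) = sqrt(262) = 16.1864

16.1864


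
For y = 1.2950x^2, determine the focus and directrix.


a = 1.2950
1/(4a) = 0.1931
Focus = (0, 0.1931)
Directrix: y = -0.1931

Focus = (0, 0.1931), Directrix: y = -0.1931


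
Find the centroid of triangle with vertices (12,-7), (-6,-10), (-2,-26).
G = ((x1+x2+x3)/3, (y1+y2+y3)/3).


Gx = (12- 6- 2)/3 = 4/3 = 1.3333
Gy = (-7- 10- 26)/3 = -43/3 = -14.3333

G = (1.3333, -14.3333)


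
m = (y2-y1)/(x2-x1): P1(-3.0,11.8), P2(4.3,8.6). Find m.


dy = 8.6 - 11.8 = -3.2
dx = 4.3 + 3.0 = 7.3
m = -3.2/7.3 = -0.4384

m = -0.4384


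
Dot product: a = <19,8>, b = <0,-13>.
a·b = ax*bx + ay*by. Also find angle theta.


a·b = 19*0 + 8*(-13) = 0 - 104 = -104
|a| = sqrt(361+64) = 20.6155
|b| = sqrt(0+169) = 13.0000
cos(theta) = -104/(sqrt(425)*sqrt(169)) = -104/sqrt(71825) = -0.388057
theta = arccos(-104/sqrt(71825)) = 112.8337 degrees

a·b = -104, theta = 112.8337 deg


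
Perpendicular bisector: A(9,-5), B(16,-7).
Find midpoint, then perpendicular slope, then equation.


Midpoint = (12.5, -6)
Slope of AB = dy/dx = -2/7 = -0.2857
Perp slope = -dx/dy = 7/2 = 3.5000
b = My - (perp slope)*Mx = -6 + (7*12.5)/(-2) = -6 - 43.7500 = -49.7500

y = 3.5000x - 49.7500


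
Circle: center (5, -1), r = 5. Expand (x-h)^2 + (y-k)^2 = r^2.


(x-5)^2 + (y+ 1)^2 = 5^2
D = -2h = -10, E = -2k = 2
F = h^2+k^2-r^2 = 25+1-25 = 1

x^2 + y^2 - 10x + 2y + 1 = 0


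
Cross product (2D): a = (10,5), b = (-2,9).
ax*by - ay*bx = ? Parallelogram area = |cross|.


cross = 10*9 - 5*(-2) = 90 + 10 = 100
Parallelogram area = |100| = 100

cross = 100, parallelogram area = 100


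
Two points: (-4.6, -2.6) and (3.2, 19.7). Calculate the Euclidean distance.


dx = 3.2 + 4.6 = 7.8
dy = 19.7 + 2.6 = 22.3
d = sqrt(60.84 + 497.29) = sqrt(558.13) = 23.6248

23.6248


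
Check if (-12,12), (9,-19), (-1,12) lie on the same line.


-12*(-19-12) + 9*(12-12) - 1*(12+ 19)
= 372 + 0 - 31 = 341

No, not collinear (determinant = 341)


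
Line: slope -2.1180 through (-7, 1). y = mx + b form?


y - 1 = -2.1180(x + 7)
y = -2.1180x + 1 + 2.1180*(-7)
y = -2.1180x - 13.8260

y = -2.1180x - 13.8260


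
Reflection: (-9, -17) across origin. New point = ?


Reflection rule for origin: (-x, -y)
(-9, -17) -> (9, 17)

(9, 17)


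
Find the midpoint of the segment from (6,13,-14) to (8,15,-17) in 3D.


Mx = (6+8)/2 = 7.0000
My = (13+15)/2 = 14.0000
Mz = (-14- 17)/2 = -15.5000

M = (7.0000, 14.0000, -15.5000)


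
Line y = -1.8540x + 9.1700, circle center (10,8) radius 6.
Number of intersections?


Substitute y = -1.8540x + 9.1700: (x-10)^2 + (-1.8540x+9.1700-8)^2 = 36
Expand to Ax^2 + Bx + C = 0, where b-k = 1.17
A = 1+m^2 = 4.437316
B = 2(m(b-k) - h) = 2(-1.8540*1.17 - 10) = -24.33836
C = h^2 + (b-k)^2 - r^2 = 100 + 1.3689 - 36 = 65.3689
disc = B^2-4AC = 592.3558 - 1160.2499 = -567.8941
disc < 0

0 intersection points


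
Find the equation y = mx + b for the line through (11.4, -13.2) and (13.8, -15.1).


m = (-1.9)/(2.4) = -0.7917
b = y1 - m*x1 = -13.2 - (-1.9*11.4)/(2.4) = -13.2 + 9.0250 = -4.1750

y = -0.7917x - 4.1750


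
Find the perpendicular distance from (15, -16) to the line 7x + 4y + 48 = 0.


|7*15 + 4*(-16) + 48| = |89| = 89
sqrt(49 + 16) = sqrt(65) = 8.0623
d = 89/sqrt(65) = 11.0391

11.0391


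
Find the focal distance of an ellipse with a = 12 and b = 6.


c^2 = 12^2 - 6^2 = 144 - 36 = 108
c = sqrt(108) = 10.3923

c = 10.3923


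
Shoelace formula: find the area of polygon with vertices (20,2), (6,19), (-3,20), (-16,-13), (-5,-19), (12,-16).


sum(xi*y_{i+1}) = 20*19 + 6*20 - 3*(-13) - 16*(-19) - 5*(-16) + 12*2 = 947
sum(yi*x_{i+1}) = 2*6 + 19*(-3) + 20*(-16) - 13*(-5) - 19*12 - 16*20 = -848
Area = |947 + 848|/2 = 1795/2 = 897.5000

897.5000 sq units


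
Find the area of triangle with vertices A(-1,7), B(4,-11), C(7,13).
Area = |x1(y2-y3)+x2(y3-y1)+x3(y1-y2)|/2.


-1*(-11-13) = 24
4*(13-7) = 24
7*(7+ 11) = 126
sum = 174
Area = |174|/2 = 87.0000

87.0000 sq units


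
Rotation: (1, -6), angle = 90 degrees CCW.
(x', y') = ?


cos(90) = 0, sin(90) = 1
x' = 1*0 + 6*1 = 6
y' = 1*1 - 6*0 = 1

(6, 1)


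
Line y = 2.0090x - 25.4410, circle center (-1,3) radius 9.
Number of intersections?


Substitute y = 2.0090x - 25.4410: (x+ 1)^2 + (2.0090x- 25.4410-3)^2 = 81
Expand to Ax^2 + Bx + C = 0, where b-k = -28.441
A = 1+m^2 = 5.036081
B = 2(m(b-k) - h) = 2(2.0090*(-28.441) + 1) = -112.275938
C = h^2 + (b-k)^2 - r^2 = 1 + 808.890481 - 81 = 728.890481
disc = B^2-4AC = 12605.8863 - 14683.0060 = -2077.1197
disc < 0

0 intersection points


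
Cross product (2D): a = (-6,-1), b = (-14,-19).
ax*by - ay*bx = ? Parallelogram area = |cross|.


cross = -6*(-19) + 1*(-14) = 114 - 14 = 100
Parallelogram area = |100| = 100

cross = 100, parallelogram area = 100


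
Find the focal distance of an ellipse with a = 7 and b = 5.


c^2 = 7^2 - 5^2 = 49 - 25 = 24
c = sqrt(24) = 4.8990

c = 4.8990


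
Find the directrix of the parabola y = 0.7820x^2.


a = 0.7820
1/(4a) = 0.3197
directrix: y = -0.3197 = -0.3197

y = -0.3197


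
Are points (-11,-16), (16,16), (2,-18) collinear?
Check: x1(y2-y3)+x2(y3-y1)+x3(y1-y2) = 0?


-11*(16+ 18) + 16*(-18+ 16) + 2*(-16-16)
= -374 - 32 - 64 = -470

No, not collinear (determinant = -470)


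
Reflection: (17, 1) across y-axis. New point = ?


Reflection rule for y-axis: (-x, y)
(17, 1) -> (-17, 1)

(-17, 1)


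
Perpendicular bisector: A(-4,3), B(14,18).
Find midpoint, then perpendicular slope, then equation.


Midpoint = (5, 10.5)
Slope of AB = dy/dx = 15/18 = 0.8333
Perp slope = -dx/dy = -18/15 = -1.2000
b = My - (perp slope)*Mx = 10.5 + (18*5)/15 = 10.5 + 6.0000 = 16.5000

y = -1.2000x + 16.5000


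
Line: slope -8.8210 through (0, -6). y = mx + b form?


y + 6 = -8.8210(x - 0)
y = -8.8210x - 6 + 8.8210*0
y = -8.8210x - 6.0000

y = -8.8210x - 6.0000


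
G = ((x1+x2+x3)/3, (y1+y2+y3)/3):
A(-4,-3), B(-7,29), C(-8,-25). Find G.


Gx = (-4- 7- 8)/3 = -19/3 = -6.3333
Gy = (-3+29- 25)/3 = 1/3 = 0.3333

G = (-6.3333, 0.3333)


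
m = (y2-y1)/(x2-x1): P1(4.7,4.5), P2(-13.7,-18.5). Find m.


dy = -18.5 - 4.5 = -23.0
dx = -13.7 - 4.7 = -18.4
m = -23.0/(-18.4) = 1.2500

m = 1.2500


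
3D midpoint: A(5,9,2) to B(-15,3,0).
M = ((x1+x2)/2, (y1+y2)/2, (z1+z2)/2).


Mx = (5- 15)/2 = -5.0000
My = (9+3)/2 = 6.0000
Mz = (2+0)/2 = 1.0000

M = (-5.0000, 6.0000, 1.0000)


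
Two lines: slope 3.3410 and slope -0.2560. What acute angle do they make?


m1-m2 = 3.597
1+m1*m2 = 0.144704
tan(theta) = |3.597/0.144704| = 24.857640
theta = arctan(|3.597/0.144704|) = 87.6963 degrees (acute angle)

87.6963 degrees


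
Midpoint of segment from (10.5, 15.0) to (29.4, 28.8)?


Mx = (10.5 + 29.4)/2 = 39.9/2 = 19.9500
My = (15.0 + 28.8)/2 = 43.8/2 = 21.9000

(19.9500, 21.9000)


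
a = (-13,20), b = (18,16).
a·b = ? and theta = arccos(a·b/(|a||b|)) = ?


a·b = -13*18 + 20*16 = -234 + 320 = 86
|a| = sqrt(169+400) = 23.8537
|b| = sqrt(324+256) = 24.0832
cos(theta) = 86/(sqrt(569)*sqrt(580)) = 86/sqrt(330020) = 0.149702
theta = arccos(86/sqrt(330020)) = 81.3903 degrees

a·b = 86, theta = 81.3903 deg


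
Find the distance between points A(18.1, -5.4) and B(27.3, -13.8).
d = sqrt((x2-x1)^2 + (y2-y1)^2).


dx = 27.3 - 18.1 = 9.2
dy = -13.8 + 5.4 = -8.4
d = sqrt(84.64 + 70.56) = sqrt(155.2) = 12.4579

12.4579


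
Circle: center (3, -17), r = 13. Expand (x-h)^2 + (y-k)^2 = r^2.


(x-3)^2 + (y+ 17)^2 = 13^2
D = -2h = -6, E = -2k = 34
F = h^2+k^2-r^2 = 9+289-169 = 129

x^2 + y^2 - 6x + 34y + 129 = 0


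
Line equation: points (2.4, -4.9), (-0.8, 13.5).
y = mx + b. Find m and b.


m = (18.4)/(-3.2) = -5.7500
b = y1 - m*x1 = -4.9 - (18.4*2.4)/(-3.2) = -4.9 + 13.8000 = 8.9000

y = -5.7500x + 8.9000


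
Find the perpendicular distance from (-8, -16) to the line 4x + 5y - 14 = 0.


|4*(-8) + 5*(-16) - 14| = |-126| = 126
sqrt(16 + 25) = sqrt(41) = 6.4031
d = 126/sqrt(41) = 19.6779

19.6779


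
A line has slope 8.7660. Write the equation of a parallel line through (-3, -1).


Parallel lines have equal slopes.
m2 = 8.7660
b2 = -1 - 8.7660*(-3) = 25.2980

y = 8.7660x + 25.2980


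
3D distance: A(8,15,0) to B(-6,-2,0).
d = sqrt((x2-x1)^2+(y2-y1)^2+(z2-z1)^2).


dx=-14, dy=-17, dz=0
d = sqrt(196+289+0) = sqrt(485) = 22.0227

22.0227


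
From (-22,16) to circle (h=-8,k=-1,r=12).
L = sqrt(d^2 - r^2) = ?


d = sqrt((-22+ 8)^2 + (16+ 1)^2) = sqrt(196+289) = 22.0227
L = sqrt(485.0000 - 144) = sqrt(341.0000) = 18.4662

18.4662


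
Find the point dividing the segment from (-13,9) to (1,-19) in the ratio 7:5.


Px = (7*1 + 5*(-13))/12 = -58/12 = -4.8333
Py = (7*(-19) + 5*9)/12 = -88/12 = -7.3333

P = (-4.8333, -7.3333)


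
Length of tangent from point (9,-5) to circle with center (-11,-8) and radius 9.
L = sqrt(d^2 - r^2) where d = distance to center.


d = sqrt((9+ 11)^2 + (-5+ 8)^2) = sqrt(400+9) = 20.2237
L = sqrt(409.0000 - 81) = sqrt(328.0000) = 18.1108

18.1108


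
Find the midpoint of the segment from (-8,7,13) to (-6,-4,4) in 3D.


Mx = (-8- 6)/2 = -7.0000
My = (7- 4)/2 = 1.5000
Mz = (13+4)/2 = 8.5000

M = (-7.0000, 1.5000, 8.5000)


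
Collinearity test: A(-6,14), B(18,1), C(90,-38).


-6*(1+ 38) + 18*(-38-14) + 90*(14-1)
= -234 - 936 + 1170 = 0

Yes, collinear (determinant = 0)


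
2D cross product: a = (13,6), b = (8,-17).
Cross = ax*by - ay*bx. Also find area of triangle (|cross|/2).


cross = 13*(-17) - 6*8 = -221 - 48 = -269
Triangle area = |-269|/2 = 269/2 = 134.5000

cross = -269, triangle area = 134.5000


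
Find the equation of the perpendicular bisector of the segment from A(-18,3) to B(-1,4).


Midpoint = (-9.5, 3.5)
Slope of AB = dy/dx = 1/17 = 0.0588
Perp slope = -dx/dy = -17/1 = -17.0000
b = My - (perp slope)*Mx = 3.5 + (17*(-9.5))/1 = 3.5 - 161.5000 = -158.0000

y = -17.0000x - 158.0000


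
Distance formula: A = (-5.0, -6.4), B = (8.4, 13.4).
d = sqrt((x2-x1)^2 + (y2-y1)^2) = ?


dx = 8.4 + 5.0 = 13.4
dy = 13.4 + 6.4 = 19.8
d = sqrt(179.56 + 392.04) = sqrt(571.6) = 23.9082

23.9082


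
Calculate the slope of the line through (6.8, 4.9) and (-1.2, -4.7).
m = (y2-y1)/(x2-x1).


dy = -4.7 - 4.9 = -9.6
dx = -1.2 - 6.8 = -8.0
m = -9.6/(-8.0) = 1.2000

m = 1.2000


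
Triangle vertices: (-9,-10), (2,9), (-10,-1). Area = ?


-9*(9+ 1) = -90
2*(-1+ 10) = 18
-10*(-10-9) = 190
sum = 118
Area = |118|/2 = 59.0000

59.0000 sq units


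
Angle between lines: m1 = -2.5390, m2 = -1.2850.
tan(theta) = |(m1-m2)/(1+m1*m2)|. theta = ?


m1-m2 = -1.254
1+m1*m2 = 4.262615
tan(theta) = |-1.254/4.262615| = 0.294186
theta = arctan(|-1.254/4.262615|) = 16.3931 degrees (acute angle)

16.3931 degrees


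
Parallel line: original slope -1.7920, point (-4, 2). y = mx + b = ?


Parallel lines have equal slopes.
m2 = -1.7920
b2 = 2 + 1.7920*(-4) = -5.1680

y = -1.7920x - 5.1680


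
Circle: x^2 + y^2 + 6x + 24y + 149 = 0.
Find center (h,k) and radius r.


h = -D/2 = -6/2 = -3
k = -E/2 = -24/2 = -12
r^2 = h^2 + k^2 - F = 9 + 144 - 149 = 4
r = 2

Center (-3, -12), radius = 2


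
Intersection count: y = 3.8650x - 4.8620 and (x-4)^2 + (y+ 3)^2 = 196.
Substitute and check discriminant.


Substitute y = 3.8650x - 4.8620: (x-4)^2 + (3.8650x- 4.8620+ 3)^2 = 196
Expand to Ax^2 + Bx + C = 0, where b-k = -1.862
A = 1+m^2 = 15.938225
B = 2(m(b-k) - h) = 2(3.8650*(-1.862) - 4) = -22.39326
C = h^2 + (b-k)^2 - r^2 = 16 + 3.467044 - 196 = -176.532956
disc = B^2-4AC = 501.4581 + 11254.4879 = 11755.9460
disc > 0

2 intersection points


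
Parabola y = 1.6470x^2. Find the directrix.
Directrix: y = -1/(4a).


a = 1.6470
1/(4a) = 0.1518
directrix: y = -0.1518 = -0.1518

y = -0.1518


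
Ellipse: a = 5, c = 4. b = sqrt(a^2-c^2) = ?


b^2 = 5^2 - (4)^2 = 25 - 16 = 9
b = sqrt(9) = 3

b = 3


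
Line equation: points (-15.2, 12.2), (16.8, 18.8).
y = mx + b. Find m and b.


m = (6.6)/(32.0) = 0.2063
b = y1 - m*x1 = 12.2 - (6.6*(-15.2))/(32.0) = 12.2 + 3.1350 = 15.3350

y = 0.2063x + 15.3350


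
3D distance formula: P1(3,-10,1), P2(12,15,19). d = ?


dx=9, dy=25, dz=18
d = sqrt(81+625+324) = sqrt(1030) = 32.0936

32.0936


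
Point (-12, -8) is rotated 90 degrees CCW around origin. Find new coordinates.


cos(90) = 0, sin(90) = 1
x' = -12*0 + 8*1 = 8
y' = -12*1 - 8*0 = -12

(8, -12)


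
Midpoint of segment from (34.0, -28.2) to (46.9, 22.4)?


Mx = (34.0 + 46.9)/2 = 80.9/2 = 40.4500
My = (-28.2 + 22.4)/2 = -5.8/2 = -2.9000

(40.4500, -2.9000)


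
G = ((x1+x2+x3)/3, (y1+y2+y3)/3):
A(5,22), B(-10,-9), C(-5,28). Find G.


Gx = (5- 10- 5)/3 = -10/3 = -3.3333
Gy = (22- 9+28)/3 = 41/3 = 13.6667

G = (-3.3333, 13.6667)


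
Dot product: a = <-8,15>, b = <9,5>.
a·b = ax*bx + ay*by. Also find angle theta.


a·b = -8*9 + 15*5 = -72 + 75 = 3
|a| = sqrt(64+225) = 17.0000
|b| = sqrt(81+25) = 10.2956
cos(theta) = 3/(sqrt(289)*sqrt(106)) = 3/sqrt(30634) = 0.017140
theta = arccos(3/sqrt(30634)) = 89.0179 degrees

a·b = 3, theta = 89.0179 deg


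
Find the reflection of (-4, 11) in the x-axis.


Reflection rule for x-axis: (x, -y)
(-4, 11) -> (-4, -11)

(-4, -11)


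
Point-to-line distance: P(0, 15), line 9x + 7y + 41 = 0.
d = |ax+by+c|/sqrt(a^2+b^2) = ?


|9*0 + 7*15 + 41| = |146| = 146
sqrt(81 + 49) = sqrt(130) = 11.4018
d = 146/sqrt(130) = 12.8050

12.8050


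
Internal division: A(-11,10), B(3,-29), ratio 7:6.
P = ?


Px = (7*3 + 6*(-11))/13 = -45/13 = -3.4615
Py = (7*(-29) + 6*10)/13 = -143/13 = -11.0000

P = (-3.4615, -11.0000)


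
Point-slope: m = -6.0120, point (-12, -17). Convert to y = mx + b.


y + 17 = -6.0120(x + 12)
y = -6.0120x - 17 + 6.0120*(-12)
y = -6.0120x - 89.1440

y = -6.0120x - 89.1440


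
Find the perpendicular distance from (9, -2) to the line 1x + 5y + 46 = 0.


|1*9 + 5*(-2) + 46| = |45| = 45
sqrt(1 + 25) = sqrt(26) = 5.0990
d = 45/sqrt(26) = 8.8252

8.8252


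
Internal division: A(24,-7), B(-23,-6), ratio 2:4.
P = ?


Px = (2*(-23) + 4*24)/6 = 50/6 = 8.3333
Py = (2*(-6) + 4*(-7))/6 = -40/6 = -6.6667

P = (8.3333, -6.6667)


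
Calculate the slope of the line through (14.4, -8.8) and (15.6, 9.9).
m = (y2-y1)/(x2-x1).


dy = 9.9 + 8.8 = 18.7
dx = 15.6 - 14.4 = 1.2
m = 18.7/1.2 = 15.5833

m = 15.5833


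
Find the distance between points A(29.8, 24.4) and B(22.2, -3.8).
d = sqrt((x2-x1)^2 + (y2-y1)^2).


dx = 22.2 - 29.8 = -7.6
dy = -3.8 - 24.4 = -28.2
d = sqrt(57.76 + 795.24) = sqrt(853.0) = 29.2062

29.2062


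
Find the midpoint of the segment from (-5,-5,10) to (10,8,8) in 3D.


Mx = (-5+10)/2 = 2.5000
My = (-5+8)/2 = 1.5000
Mz = (10+8)/2 = 9.0000

M = (2.5000, 1.5000, 9.0000)


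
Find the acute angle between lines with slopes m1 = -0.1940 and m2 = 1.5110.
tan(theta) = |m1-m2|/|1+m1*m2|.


m1-m2 = -1.705
1+m1*m2 = 0.706866
tan(theta) = |-1.705/0.706866| = 2.412055
theta = arctan(|-1.705/0.706866|) = 67.4819 degrees (acute angle)

67.4819 degrees


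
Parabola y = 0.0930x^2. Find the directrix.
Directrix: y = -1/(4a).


a = 0.0930
1/(4a) = 2.6882
directrix: y = -2.6882 = -2.6882

y = -2.6882


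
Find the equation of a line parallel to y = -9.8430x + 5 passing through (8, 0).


Parallel lines have equal slopes.
m2 = -9.8430
b2 = 0 + 9.8430*8 = 78.7440

y = -9.8430x + 78.7440


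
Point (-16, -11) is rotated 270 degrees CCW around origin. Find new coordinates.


cos(270) = 0, sin(270) = -1
x' = -16*0 + 11*(-1) = -11
y' = -16*(-1) - 11*0 = 16

(-11, 16)


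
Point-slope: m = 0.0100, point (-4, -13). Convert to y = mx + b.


y + 13 = 0.0100(x + 4)
y = 0.0100x - 13 - 0.0100*(-4)
y = 0.0100x - 12.9600

y = 0.0100x - 12.9600


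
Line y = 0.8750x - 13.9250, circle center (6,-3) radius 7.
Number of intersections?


Substitute y = 0.8750x - 13.9250: (x-6)^2 + (0.8750x- 13.9250+ 3)^2 = 49
Expand to Ax^2 + Bx + C = 0, where b-k = -10.925
A = 1+m^2 = 1.765625
B = 2(m(b-k) - h) = 2(0.8750*(-10.925) - 6) = -31.11875
C = h^2 + (b-k)^2 - r^2 = 36 + 119.355625 - 49 = 106.355625
disc = B^2-4AC = 968.3766 - 751.1366 = 217.2400
disc > 0

2 intersection points


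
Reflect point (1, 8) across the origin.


Reflection rule for origin: (-x, -y)
(1, 8) -> (-1, -8)

(-1, -8)


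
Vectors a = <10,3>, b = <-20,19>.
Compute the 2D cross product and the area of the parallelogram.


cross = 10*19 - 3*(-20) = 190 + 60 = 250
Parallelogram area = |250| = 250

cross = 250, parallelogram area = 250


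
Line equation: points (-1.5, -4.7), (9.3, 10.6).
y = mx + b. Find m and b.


m = (15.3)/(10.8) = 1.4167
b = y1 - m*x1 = -4.7 - (15.3*(-1.5))/(10.8) = -4.7 + 2.1250 = -2.5750

y = 1.4167x - 2.5750


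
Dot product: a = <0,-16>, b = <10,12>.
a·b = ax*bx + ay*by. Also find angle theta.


a·b = 0*10 - 16*12 = 0 - 192 = -192
|a| = sqrt(0+256) = 16.0000
|b| = sqrt(100+144) = 15.6205
cos(theta) = -192/(sqrt(256)*sqrt(244)) = -192/sqrt(62464) = -0.768221
theta = arccos(-192/sqrt(62464)) = 140.1944 degrees

a·b = -192, theta = 140.1944 deg
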